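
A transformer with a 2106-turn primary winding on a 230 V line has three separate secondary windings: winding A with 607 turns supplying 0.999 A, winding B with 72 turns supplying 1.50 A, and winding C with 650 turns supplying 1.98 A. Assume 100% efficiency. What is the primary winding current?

I_p ≈ 0.950 A

V_A = 230 × 607/2106 = 66.292 V; V_B = 230 × 72/2106 = 7.8632 V; V_C = 230 × 650/2106 = 70.988 V.
P_out = V_A I_A + V_B I_B + V_C I_C = 66.292×0.999 + 7.8632×1.50 + 70.988×1.98 = 66.225 + 11.795 + 140.56 = 218.58 W.
Ideal ⇒ P_in = P_out, so I_p = P_out/V_p = 218.58/230 = 0.950 A.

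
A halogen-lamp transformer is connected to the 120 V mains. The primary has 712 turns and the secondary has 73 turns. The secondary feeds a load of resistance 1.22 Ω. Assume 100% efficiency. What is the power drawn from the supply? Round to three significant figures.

P ≈ 124 W

V_s = V_p × N_s/N_p = 120 × 73/712 = 12.303 V.
I_s = V_s/R = 12.303/1.22 = 10.085 A.
I_p = I_s × N_s/N_p = 10.085 × 73/712 = 1.0340 A.
P = V_p I_p = 120 × 1.0340 = 124 W.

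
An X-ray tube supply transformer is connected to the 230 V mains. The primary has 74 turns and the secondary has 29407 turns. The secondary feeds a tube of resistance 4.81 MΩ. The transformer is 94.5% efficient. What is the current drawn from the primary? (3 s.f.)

I_p ≈ 7.99 A

V_s = 230 × 29407/74 = 91400 V.
I_s = V_s/R = 91400/(4.81×10^6) = 0.019002 A.
P_out = V_s I_s = 91400 × 0.019002 = 1736.8 W.
P_in = P_out/η = 1736.8/0.945 = 1837.9 W.
I_p = P_in/V_p = 1837.9/230 = 7.99 A.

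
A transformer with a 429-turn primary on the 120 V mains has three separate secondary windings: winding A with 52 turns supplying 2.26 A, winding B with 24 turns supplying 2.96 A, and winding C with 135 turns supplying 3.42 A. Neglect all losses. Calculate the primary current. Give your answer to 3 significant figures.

I_p ≈ 1.52 A

V_A = 120 × 52/429 = 14.545 V; V_B = 120 × 24/429 = 6.7133 V; V_C = 120 × 135/429 = 37.762 V.
P_out = V_A I_A + V_B I_B + V_C I_C = 14.545×2.26 + 6.7133×2.96 + 37.762×3.42 = 32.873 + 19.871 + 129.15 = 181.89 W.
Ideal ⇒ P_in = P_out, so I_p = P_out/V_p = 181.89/120 = 1.52 A.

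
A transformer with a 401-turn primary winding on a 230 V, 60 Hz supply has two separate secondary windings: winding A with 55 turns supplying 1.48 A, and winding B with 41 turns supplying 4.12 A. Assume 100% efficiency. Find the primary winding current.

V_A = 230 × 55/401 = 31.546 V; V_B = 230 × 41/401 = 23.516 V.
P_out = V_A I_A + V_B I_B = 31.546×1.48 + 23.516×4.12 = 46.688 + 96.887 = 143.58 W.
Ideal ⇒ P_in = P_out, so I_p = P_out/V_p = 143.58/230 = 0.624 A.

I_p ≈ 0.624 A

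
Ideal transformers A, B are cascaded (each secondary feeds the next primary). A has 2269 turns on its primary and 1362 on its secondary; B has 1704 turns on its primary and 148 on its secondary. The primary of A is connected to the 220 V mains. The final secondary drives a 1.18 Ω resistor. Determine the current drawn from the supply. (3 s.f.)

I_supply ≈ 0.507 A

After A: V = 220.00 × 1362/2269 = 132.06 V.
After B: V = 132.06 × 148/1704 = 11.470 V.
I_load = 11.470/1.18 = 9.7202 A, so P_out = 11.470 × 9.7202 = 111.49 W.
All ideal ⇒ P_in = P_out, so I_supply = 111.49/220 = 0.507 A.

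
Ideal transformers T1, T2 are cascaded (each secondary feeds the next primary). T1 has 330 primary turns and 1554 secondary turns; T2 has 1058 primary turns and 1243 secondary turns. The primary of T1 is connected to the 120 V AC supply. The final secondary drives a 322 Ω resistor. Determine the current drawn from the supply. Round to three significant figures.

I_supply ≈ 11.4 A

Secondary of T1: V = 120.00 × 1554/330 = 565.09 V.
Secondary of T2: V = 565.09 × 1243/1058 = 663.90 V.
I_load = 663.90/322 = 2.0618 A, so P_out = 663.90 × 2.0618 = 1368.8 W.
All ideal ⇒ P_in = P_out, so I_supply = 1368.8/120 = 11.4 A.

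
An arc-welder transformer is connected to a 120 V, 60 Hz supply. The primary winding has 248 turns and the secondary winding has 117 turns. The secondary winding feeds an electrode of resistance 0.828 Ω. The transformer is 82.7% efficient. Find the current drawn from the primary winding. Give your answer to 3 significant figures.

I_p ≈ 39.0 A

V_s = 120 × 117/248 = 56.613 V.
I_s = V_s/R = 56.613/0.828 = 68.373 A.
P_out = V_s I_s = 56.613 × 68.373 = 3870.8 W.
P_in = P_out/η = 3870.8/0.827 = 4680.5 W.
I_p = P_in/V_p = 4680.5/120 = 39.0 A.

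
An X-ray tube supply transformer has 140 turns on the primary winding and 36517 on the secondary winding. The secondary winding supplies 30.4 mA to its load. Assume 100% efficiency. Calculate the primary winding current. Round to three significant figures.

I_p ≈ 7.93 A

For an ideal transformer I_p/I_s = N_s/N_p, so I_p = 0.0304 × 36517/140 = 7.93 A.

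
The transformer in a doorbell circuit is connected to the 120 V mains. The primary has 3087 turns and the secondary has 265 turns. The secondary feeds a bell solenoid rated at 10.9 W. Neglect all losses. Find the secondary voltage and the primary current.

V_s = V_p × N_s/N_p = 120 × 265/3087 = 10.301 V.
I_s = P/V_s = 10.9/10.301 = 1.0581 A.
I_p = I_s × N_s/N_p = 1.0581 × 265/3087 = 0.0908 A.

V_s ≈ 10.3 V, I_p ≈ 0.0908 A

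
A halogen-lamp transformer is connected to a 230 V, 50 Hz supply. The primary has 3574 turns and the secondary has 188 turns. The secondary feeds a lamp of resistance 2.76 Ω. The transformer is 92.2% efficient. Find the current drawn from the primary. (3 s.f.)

V_s = 230 × 188/3574 = 12.098 V.
I_s = V_s/R = 12.098/2.76 = 4.3835 A.
P_out = V_s I_s = 12.098 × 4.3835 = 53.034 W.
P_in = P_out/η = 53.034/0.922 = 57.520 W.
I_p = P_in/V_p = 57.520/230 = 0.250 A.

I_p ≈ 0.250 A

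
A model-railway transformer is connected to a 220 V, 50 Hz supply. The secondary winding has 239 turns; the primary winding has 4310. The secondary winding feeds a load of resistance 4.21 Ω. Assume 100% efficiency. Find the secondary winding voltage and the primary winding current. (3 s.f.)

V_s ≈ 12.2 V, I_p ≈ 0.161 A

V_s = V_p × N_s/N_p = 220 × 239/4310 = 12.200 V.
I_s = V_s/R = 12.200/4.21 = 2.8978 A.
I_p = I_s × N_s/N_p = 2.8978 × 239/4310 = 0.161 A.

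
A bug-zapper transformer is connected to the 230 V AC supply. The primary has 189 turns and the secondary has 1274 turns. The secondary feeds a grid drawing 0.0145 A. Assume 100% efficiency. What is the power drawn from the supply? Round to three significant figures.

I_p = I_s × N_s/N_p = 0.0145 × 1274/189 = 0.097741 A.
P = V_p I_p = 230 × 0.097741 = 22.5 W.

P ≈ 22.5 W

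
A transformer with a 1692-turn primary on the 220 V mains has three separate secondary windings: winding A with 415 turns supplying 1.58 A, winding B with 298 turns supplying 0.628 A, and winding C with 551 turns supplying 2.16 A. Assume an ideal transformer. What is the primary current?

I_p ≈ 1.20 A

V_A = 220 × 415/1692 = 53.960 V; V_B = 220 × 298/1692 = 38.747 V; V_C = 220 × 551/1692 = 71.643 V.
P_out = V_A I_A + V_B I_B + V_C I_C = 53.960×1.58 + 38.747×0.628 + 71.643×2.16 = 85.257 + 24.333 + 154.75 = 264.34 W.
Ideal ⇒ P_in = P_out, so I_p = P_out/V_p = 264.34/220 = 1.20 A.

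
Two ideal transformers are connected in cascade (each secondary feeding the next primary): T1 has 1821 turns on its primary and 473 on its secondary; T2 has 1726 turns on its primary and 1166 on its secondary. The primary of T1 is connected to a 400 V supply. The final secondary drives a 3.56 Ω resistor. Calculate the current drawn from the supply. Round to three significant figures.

I_supply ≈ 3.46 A

After T1: V = 400.00 × 473/1821 = 103.90 V.
After T2: V = 103.90 × 1166/1726 = 70.189 V.
I_load = 70.189/3.56 = 19.716 A, so P_out = 70.189 × 19.716 = 1383.8 W.
All ideal ⇒ P_in = P_out, so I_supply = 1383.8/400 = 3.46 A.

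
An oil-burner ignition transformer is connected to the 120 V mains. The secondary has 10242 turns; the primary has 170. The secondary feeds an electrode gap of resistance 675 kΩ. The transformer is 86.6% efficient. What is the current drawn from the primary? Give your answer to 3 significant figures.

V_s = 120 × 10242/170 = 7229.6 V.
I_s = V_s/R = 7229.6/675000 = 0.010711 A.
P_out = V_s I_s = 7229.6 × 0.010711 = 77.434 W.
P_in = P_out/η = 77.434/0.866 = 89.415 W.
I_p = P_in/V_p = 89.415/120 = 0.745 A.

I_p ≈ 0.745 A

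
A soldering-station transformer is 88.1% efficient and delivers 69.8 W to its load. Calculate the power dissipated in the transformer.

P_in = P_out/η = 69.8/0.881 = 79.2281 W.
P_loss = P_in − P_out = 79.2281 − 69.8 = 9.43 W.

P_loss ≈ 9.43 W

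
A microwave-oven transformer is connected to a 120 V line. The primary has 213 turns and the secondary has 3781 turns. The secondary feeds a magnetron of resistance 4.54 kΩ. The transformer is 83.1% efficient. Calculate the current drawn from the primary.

I_p ≈ 10.0 A

V_s = 120 × 3781/213 = 2130.1 V.
I_s = V_s/R = 2130.1/4540 = 0.46919 A.
P_out = V_s I_s = 2130.1 × 0.46919 = 999.45 W.
P_in = P_out/η = 999.45/0.831 = 1202.7 W.
I_p = P_in/V_p = 1202.7/120 = 10.0 A.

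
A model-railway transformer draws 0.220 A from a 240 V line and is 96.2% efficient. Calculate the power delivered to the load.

P_out ≈ 50.8 W

P_in = V_p I_p = 240 × 0.220 = 52.800 W.
P_out = η P_in = 0.962 × 52.800 = 50.8 W.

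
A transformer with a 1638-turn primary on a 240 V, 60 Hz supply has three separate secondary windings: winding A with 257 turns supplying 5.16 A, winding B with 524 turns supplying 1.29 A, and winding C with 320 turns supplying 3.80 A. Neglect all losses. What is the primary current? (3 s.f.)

V_A = 240 × 257/1638 = 37.656 V; V_B = 240 × 524/1638 = 76.777 V; V_C = 240 × 320/1638 = 46.886 V.
P_out = V_A I_A + V_B I_B + V_C I_C = 37.656×5.16 + 76.777×1.29 + 46.886×3.80 = 194.30 + 99.042 + 178.17 = 471.51 W.
Ideal ⇒ P_in = P_out, so I_p = P_out/V_p = 471.51/240 = 1.96 A.

I_p ≈ 1.96 A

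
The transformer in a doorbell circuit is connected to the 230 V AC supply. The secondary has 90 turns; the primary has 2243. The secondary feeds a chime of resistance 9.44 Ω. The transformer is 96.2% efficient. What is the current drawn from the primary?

I_p ≈ 0.0408 A

V_s = 230 × 90/2243 = 9.2287 V.
I_s = V_s/R = 9.2287/9.44 = 0.97762 A.
P_out = V_s I_s = 9.2287 × 0.97762 = 9.0222 W.
P_in = P_out/η = 9.0222/0.962 = 9.3785 W.
I_p = P_in/V_p = 9.3785/230 = 0.0408 A.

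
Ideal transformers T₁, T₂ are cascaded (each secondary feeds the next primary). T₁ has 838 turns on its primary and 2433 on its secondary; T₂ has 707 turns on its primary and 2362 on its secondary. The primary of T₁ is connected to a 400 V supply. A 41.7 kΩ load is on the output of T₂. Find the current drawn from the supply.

Secondary of T₁: V = 400.00 × 2433/838 = 1161.3 V.
Secondary of T₂: V = 1161.3 × 2362/707 = 3879.9 V.
I_load = 3879.9/41700 = 0.093043 A, so P_out = 3879.9 × 0.093043 = 360.99 W.
All ideal ⇒ P_in = P_out, so I_supply = 360.99/400 = 0.902 A.

I_supply ≈ 0.902 A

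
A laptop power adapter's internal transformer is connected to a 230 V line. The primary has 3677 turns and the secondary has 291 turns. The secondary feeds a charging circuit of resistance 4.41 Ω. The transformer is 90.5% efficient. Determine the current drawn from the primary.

V_s = 230 × 291/3677 = 18.202 V.
I_s = V_s/R = 18.202/4.41 = 4.1275 A.
P_out = V_s I_s = 18.202 × 4.1275 = 75.130 W.
P_in = P_out/η = 75.130/0.905 = 83.017 W.
I_p = P_in/V_p = 83.017/230 = 0.361 A.

I_p ≈ 0.361 A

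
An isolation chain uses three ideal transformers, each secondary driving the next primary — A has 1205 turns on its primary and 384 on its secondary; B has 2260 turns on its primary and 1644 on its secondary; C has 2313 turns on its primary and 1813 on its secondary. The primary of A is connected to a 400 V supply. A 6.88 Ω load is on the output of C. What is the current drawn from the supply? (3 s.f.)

I_supply ≈ 1.92 A

Secondary of A: V = 400.00 × 384/1205 = 127.47 V.
Secondary of B: V = 127.47 × 1644/2260 = 92.725 V.
Secondary of C: V = 92.725 × 1813/2313 = 72.681 V.
I_load = 72.681/6.88 = 10.564 A, so P_out = 72.681 × 10.564 = 767.81 W.
All ideal ⇒ P_in = P_out, so I_supply = 767.81/400 = 1.92 A.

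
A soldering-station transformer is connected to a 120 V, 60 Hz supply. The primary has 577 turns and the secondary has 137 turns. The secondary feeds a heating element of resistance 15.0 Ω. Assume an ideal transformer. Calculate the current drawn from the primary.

V_s = V_p × N_s/N_p = 120 × 137/577 = 28.492 V.
I_s = V_s/R = 28.492/15.0 = 1.8995 A.
For an ideal transformer I_p N_p = I_s N_s, so I_p = 1.8995 × 137/577 = 0.451 A.

I_p ≈ 0.451 A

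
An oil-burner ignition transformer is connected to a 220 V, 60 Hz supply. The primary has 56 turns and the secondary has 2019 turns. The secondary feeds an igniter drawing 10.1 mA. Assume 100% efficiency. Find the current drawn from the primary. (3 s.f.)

For an ideal transformer I_p N_p = I_s N_s, so I_p = 0.0101 × 2019/56 = 0.364 A.

I_p ≈ 0.364 A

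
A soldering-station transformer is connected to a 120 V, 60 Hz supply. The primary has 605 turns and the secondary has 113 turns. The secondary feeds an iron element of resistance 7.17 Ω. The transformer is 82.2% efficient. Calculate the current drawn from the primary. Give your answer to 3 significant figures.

V_s = 120 × 113/605 = 22.413 V.
I_s = V_s/R = 22.413/7.17 = 3.1260 A.
P_out = V_s I_s = 22.413 × 3.1260 = 70.063 W.
P_in = P_out/η = 70.063/0.822 = 85.235 W.
I_p = P_in/V_p = 85.235/120 = 0.710 A.

I_p ≈ 0.710 A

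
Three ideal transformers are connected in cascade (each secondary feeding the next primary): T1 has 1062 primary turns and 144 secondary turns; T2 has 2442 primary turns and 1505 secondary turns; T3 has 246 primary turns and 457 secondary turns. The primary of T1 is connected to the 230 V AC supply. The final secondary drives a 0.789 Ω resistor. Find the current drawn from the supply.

I_supply ≈ 7.03 A

After T1: V = 230.00 × 144/1062 = 31.186 V.
After T2: V = 31.186 × 1505/2442 = 19.220 V.
After T3: V = 19.220 × 457/246 = 35.706 V.
I_load = 35.706/0.789 = 45.254 A, so P_out = 35.706 × 45.254 = 1615.8 W.
All ideal ⇒ P_in = P_out, so I_supply = 1615.8/230 = 7.03 A.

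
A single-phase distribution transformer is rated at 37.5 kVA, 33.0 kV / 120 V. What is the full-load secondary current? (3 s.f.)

I_s ≈ 312 A

I_s = S/V_s = 37500/120 = 312 A.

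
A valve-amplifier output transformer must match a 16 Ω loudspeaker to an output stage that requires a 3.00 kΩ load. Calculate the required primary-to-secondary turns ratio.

Z_p/Z_s = (N_p/N_s)², so N_p/N_s = √(3000/16) = √188 = 13.7.

N_p/N_s ≈ 13.7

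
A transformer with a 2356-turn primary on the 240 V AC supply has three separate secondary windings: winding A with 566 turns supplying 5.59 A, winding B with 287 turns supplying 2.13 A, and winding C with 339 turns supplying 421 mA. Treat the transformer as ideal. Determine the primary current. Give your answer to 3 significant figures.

I_p ≈ 1.66 A

V_A = 240 × 566/2356 = 57.657 V; V_B = 240 × 287/2356 = 29.236 V; V_C = 240 × 339/2356 = 34.533 V.
P_out = V_A I_A + V_B I_B + V_C I_C = 57.657×5.59 + 29.236×2.13 + 34.533×0.421 = 322.30 + 62.273 + 14.538 = 399.11 W.
Ideal ⇒ P_in = P_out, so I_p = P_out/V_p = 399.11/240 = 1.66 A.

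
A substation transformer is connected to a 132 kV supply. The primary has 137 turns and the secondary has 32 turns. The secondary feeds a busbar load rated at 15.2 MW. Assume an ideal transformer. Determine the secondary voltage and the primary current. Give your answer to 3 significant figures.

V_s ≈ 30800 V, I_p ≈ 115 A

V_s = V_p × N_s/N_p = 132000 × 32/137 = 30832 V.
I_s = P/V_s = 1.52×10^7/30832 = 492.99 A.
I_p = I_s × N_s/N_p = 492.99 × 32/137 = 115 A.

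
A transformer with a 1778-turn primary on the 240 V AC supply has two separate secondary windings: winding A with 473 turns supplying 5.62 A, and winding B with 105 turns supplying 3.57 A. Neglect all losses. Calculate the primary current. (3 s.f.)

V_A = 240 × 473/1778 = 63.847 V; V_B = 240 × 105/1778 = 14.173 V.
P_out = V_A I_A + V_B I_B = 63.847×5.62 + 14.173×3.57 = 358.82 + 50.598 = 409.42 W.
Ideal ⇒ P_in = P_out, so I_p = P_out/V_p = 409.42/240 = 1.71 A.

I_p ≈ 1.71 A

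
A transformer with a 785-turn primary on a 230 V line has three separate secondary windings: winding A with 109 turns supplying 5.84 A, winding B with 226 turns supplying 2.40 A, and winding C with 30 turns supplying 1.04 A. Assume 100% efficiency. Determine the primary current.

I_p ≈ 1.54 A

V_A = 230 × 109/785 = 31.936 V; V_B = 230 × 226/785 = 66.217 V; V_C = 230 × 30/785 = 8.7898 V.
P_out = V_A I_A + V_B I_B + V_C I_C = 31.936×5.84 + 66.217×2.40 + 8.7898×1.04 = 186.51 + 158.92 + 9.1414 = 354.57 W.
Ideal ⇒ P_in = P_out, so I_p = P_out/V_p = 354.57/230 = 1.54 A.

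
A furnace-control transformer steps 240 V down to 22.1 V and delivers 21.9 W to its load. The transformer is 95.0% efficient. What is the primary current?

I_p ≈ 0.0961 A

P_in = P_out/η = 21.9/0.950 = 23.053 W.
I_p = P_in/V_p = 23.053/240 = 0.0961 A.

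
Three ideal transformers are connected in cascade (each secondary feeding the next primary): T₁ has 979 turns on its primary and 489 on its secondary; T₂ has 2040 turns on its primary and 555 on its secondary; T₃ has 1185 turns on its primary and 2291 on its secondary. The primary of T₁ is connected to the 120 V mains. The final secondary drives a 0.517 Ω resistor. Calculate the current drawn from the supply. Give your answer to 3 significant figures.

Secondary of T₁: V = 120.00 × 489/979 = 59.939 V.
Secondary of T₂: V = 59.939 × 555/2040 = 16.307 V.
Secondary of T₃: V = 16.307 × 2291/1185 = 31.527 V.
I_load = 31.527/0.517 = 60.980 A, so P_out = 31.527 × 60.980 = 1922.5 W.
All ideal ⇒ P_in = P_out, so I_supply = 1922.5/120 = 16.0 A.

I_supply ≈ 16.0 A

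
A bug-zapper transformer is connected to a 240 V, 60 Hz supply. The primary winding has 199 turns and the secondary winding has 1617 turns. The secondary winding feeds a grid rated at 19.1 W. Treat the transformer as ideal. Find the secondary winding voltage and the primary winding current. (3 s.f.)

V_s ≈ 1950 V, I_p ≈ 0.0796 A

V_s = V_p × N_s/N_p = 240 × 1617/199 = 1950.2 V.
I_s = P/V_s = 19.1/1950.2 = 0.0097941 A.
I_p = I_s × N_s/N_p = 0.0097941 × 1617/199 = 0.0796 A.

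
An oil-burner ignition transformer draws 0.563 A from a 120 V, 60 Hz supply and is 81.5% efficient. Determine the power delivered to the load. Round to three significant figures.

P_out ≈ 55.1 W

P_in = V_in I_in = 120 × 0.563 = 67.560 W.
P_out = η P_in = 0.815 × 67.560 = 55.1 W.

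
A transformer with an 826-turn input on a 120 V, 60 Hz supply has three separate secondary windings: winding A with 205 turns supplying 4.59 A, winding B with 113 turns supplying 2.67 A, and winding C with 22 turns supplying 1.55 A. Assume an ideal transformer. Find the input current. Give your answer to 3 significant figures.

V_A = 120 × 205/826 = 29.782 V; V_B = 120 × 113/826 = 16.416 V; V_C = 120 × 22/826 = 3.1961 V.
P_out = V_A I_A + V_B I_B + V_C I_C = 29.782×4.59 + 16.416×2.67 + 3.1961×1.55 = 136.70 + 43.832 + 4.9540 = 185.49 W.
Ideal ⇒ P_in = P_out, so I_in = P_out/V_in = 185.49/120 = 1.55 A.

I_in ≈ 1.55 A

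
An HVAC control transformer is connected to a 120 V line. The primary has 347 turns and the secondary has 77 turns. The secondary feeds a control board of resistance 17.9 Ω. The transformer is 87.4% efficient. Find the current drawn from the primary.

V_s = 120 × 77/347 = 26.628 V.
I_s = V_s/R = 26.628/17.9 = 1.4876 A.
P_out = V_s I_s = 26.628 × 1.4876 = 39.612 W.
P_in = P_out/η = 39.612/0.874 = 45.323 W.
I_p = P_in/V_p = 45.323/120 = 0.378 A.

I_p ≈ 0.378 A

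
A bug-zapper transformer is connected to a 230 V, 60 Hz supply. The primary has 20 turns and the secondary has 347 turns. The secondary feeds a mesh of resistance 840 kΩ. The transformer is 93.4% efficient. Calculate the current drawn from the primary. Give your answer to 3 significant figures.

I_p ≈ 0.0882 A

V_s = 230 × 347/20 = 3990.5 V.
I_s = V_s/R = 3990.5/840000 = 0.0047506 A.
P_out = V_s I_s = 3990.5 × 0.0047506 = 18.957 W.
P_in = P_out/η = 18.957/0.934 = 20.297 W.
I_p = P_in/V_p = 20.297/230 = 0.0882 A.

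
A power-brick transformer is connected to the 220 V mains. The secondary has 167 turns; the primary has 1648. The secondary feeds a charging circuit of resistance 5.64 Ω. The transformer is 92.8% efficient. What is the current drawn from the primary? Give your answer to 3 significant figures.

V_s = 220 × 167/1648 = 22.294 V.
I_s = V_s/R = 22.294/5.64 = 3.9528 A.
P_out = V_s I_s = 22.294 × 3.9528 = 88.122 W.
P_in = P_out/η = 88.122/0.928 = 94.959 W.
I_p = P_in/V_p = 94.959/220 = 0.432 A.

I_p ≈ 0.432 A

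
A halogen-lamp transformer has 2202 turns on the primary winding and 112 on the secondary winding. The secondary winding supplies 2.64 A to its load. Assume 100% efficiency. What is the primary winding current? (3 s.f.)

For an ideal transformer I_p/I_s = N_s/N_p, so I_p = 2.64 × 112/2202 = 0.134 A.

I_p ≈ 0.134 A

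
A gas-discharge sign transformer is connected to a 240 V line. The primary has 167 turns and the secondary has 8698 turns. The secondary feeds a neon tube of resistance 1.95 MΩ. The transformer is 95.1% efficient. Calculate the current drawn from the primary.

I_p ≈ 0.351 A

V_s = 240 × 8698/167 = 12500 V.
I_s = V_s/R = 12500/(1.95×10^6) = 0.0064103 A.
P_out = V_s I_s = 12500 × 0.0064103 = 80.130 W.
P_in = P_out/η = 80.130/0.951 = 84.258 W.
I_p = P_in/V_p = 84.258/240 = 0.351 A.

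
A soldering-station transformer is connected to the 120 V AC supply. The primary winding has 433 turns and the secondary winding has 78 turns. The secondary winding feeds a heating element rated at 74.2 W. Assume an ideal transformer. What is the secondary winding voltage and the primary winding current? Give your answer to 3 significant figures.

V_s ≈ 21.6 V, I_p ≈ 0.618 A

V_s = V_p × N_s/N_p = 120 × 78/433 = 21.617 V.
I_s = P/V_s = 74.2/21.617 = 3.4325 A.
I_p = I_s × N_s/N_p = 3.4325 × 78/433 = 0.618 A.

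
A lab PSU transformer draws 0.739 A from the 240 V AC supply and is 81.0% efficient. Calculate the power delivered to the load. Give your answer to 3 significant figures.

P_out ≈ 144 W

P_in = V_p I_p = 240 × 0.739 = 177.36 W.
P_out = η P_in = 0.810 × 177.36 = 144 W.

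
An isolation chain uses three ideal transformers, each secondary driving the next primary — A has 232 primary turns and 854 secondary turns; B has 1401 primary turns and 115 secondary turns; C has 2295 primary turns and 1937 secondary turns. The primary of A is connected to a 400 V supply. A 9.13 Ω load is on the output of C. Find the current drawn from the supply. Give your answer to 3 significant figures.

Secondary of A: V = 400.00 × 854/232 = 1472.4 V.
Secondary of B: V = 1472.4 × 115/1401 = 120.86 V.
Secondary of C: V = 120.86 × 1937/2295 = 102.01 V.
I_load = 102.01/9.13 = 11.173 A, so P_out = 102.01 × 11.173 = 1139.7 W.
All ideal ⇒ P_in = P_out, so I_supply = 1139.7/400 = 2.85 A.

I_supply ≈ 2.85 A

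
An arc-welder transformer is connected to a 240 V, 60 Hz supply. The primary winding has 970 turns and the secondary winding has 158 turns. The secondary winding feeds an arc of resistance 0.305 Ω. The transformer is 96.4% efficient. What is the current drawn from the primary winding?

V_s = 240 × 158/970 = 39.093 V.
I_s = V_s/R = 39.093/0.305 = 128.17 A.
P_out = V_s I_s = 39.093 × 128.17 = 5010.6 W.
P_in = P_out/η = 5010.6/0.964 = 5197.8 W.
I_p = P_in/V_p = 5197.8/240 = 21.7 A.

I_p ≈ 21.7 A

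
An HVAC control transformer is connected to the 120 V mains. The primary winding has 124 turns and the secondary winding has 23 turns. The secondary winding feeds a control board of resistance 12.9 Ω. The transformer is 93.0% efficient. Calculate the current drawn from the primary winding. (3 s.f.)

I_p ≈ 0.344 A

V_s = 120 × 23/124 = 22.258 V.
I_s = V_s/R = 22.258/12.9 = 1.7254 A.
P_out = V_s I_s = 22.258 × 1.7254 = 38.405 W.
P_in = P_out/η = 38.405/0.930 = 41.295 W.
I_p = P_in/V_p = 41.295/120 = 0.344 A.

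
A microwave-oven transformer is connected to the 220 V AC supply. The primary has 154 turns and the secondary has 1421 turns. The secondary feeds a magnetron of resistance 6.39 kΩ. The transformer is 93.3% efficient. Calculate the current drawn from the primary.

V_s = 220 × 1421/154 = 2030.0 V.
I_s = V_s/R = 2030.0/6390 = 0.31768 A.
P_out = V_s I_s = 2030.0 × 0.31768 = 644.90 W.
P_in = P_out/η = 644.90/0.933 = 691.21 W.
I_p = P_in/V_p = 691.21/220 = 3.14 A.

I_p ≈ 3.14 A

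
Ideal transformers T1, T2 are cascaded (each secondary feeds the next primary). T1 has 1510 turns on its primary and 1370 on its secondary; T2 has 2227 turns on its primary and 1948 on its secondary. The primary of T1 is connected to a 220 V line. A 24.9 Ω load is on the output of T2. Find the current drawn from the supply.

After T1: V = 220.00 × 1370/1510 = 199.60 V.
After T2: V = 199.60 × 1948/2227 = 174.60 V.
I_load = 174.60/24.9 = 7.0119 A, so P_out = 174.60 × 7.0119 = 1224.3 W.
All ideal ⇒ P_in = P_out, so I_supply = 1224.3/220 = 5.56 A.

I_supply ≈ 5.56 A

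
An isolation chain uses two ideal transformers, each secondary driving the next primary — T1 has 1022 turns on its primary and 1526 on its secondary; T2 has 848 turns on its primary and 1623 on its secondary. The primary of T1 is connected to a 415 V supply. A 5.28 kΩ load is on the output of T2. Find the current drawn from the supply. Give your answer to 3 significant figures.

I_supply ≈ 0.642 A

After T1: V = 415.00 × 1526/1022 = 619.66 V.
After T2: V = 619.66 × 1623/848 = 1186.0 V.
I_load = 1186.0/5280 = 0.22462 A, so P_out = 1186.0 × 0.22462 = 266.39 W.
All ideal ⇒ P_in = P_out, so I_supply = 266.39/415 = 0.642 A.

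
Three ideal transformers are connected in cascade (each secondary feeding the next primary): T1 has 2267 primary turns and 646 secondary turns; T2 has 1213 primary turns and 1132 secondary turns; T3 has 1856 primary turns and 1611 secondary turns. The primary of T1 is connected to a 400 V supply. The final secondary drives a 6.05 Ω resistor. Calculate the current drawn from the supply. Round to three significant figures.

I_supply ≈ 3.52 A

Secondary of T1: V = 400.00 × 646/2267 = 113.98 V.
Secondary of T2: V = 113.98 × 1132/1213 = 106.37 V.
Secondary of T3: V = 106.37 × 1611/1856 = 92.330 V.
I_load = 92.330/6.05 = 15.261 A, so P_out = 92.330 × 15.261 = 1409.1 W.
All ideal ⇒ P_in = P_out, so I_supply = 1409.1/400 = 3.52 A.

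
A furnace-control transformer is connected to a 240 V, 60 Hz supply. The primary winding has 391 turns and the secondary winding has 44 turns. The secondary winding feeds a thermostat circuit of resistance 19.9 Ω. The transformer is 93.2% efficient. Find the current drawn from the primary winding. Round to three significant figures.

V_s = 240 × 44/391 = 27.008 V.
I_s = V_s/R = 27.008/19.9 = 1.3572 A.
P_out = V_s I_s = 27.008 × 1.3572 = 36.654 W.
P_in = P_out/η = 36.654/0.932 = 39.328 W.
I_p = P_in/V_p = 39.328/240 = 0.164 A.

I_p ≈ 0.164 A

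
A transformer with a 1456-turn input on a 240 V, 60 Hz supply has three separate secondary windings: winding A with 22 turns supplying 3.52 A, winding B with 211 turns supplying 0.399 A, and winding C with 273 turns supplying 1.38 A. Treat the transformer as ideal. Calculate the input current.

V_A = 240 × 22/1456 = 3.6264 V; V_B = 240 × 211/1456 = 34.780 V; V_C = 240 × 273/1456 = 45.000 V.
P_out = V_A I_A + V_B I_B + V_C I_C = 3.6264×3.52 + 34.780×0.399 + 45.000×1.38 = 12.765 + 13.877 + 62.100 = 88.742 W.
Ideal ⇒ P_in = P_out, so I_in = P_out/V_in = 88.742/240 = 0.370 A.

I_in ≈ 0.370 A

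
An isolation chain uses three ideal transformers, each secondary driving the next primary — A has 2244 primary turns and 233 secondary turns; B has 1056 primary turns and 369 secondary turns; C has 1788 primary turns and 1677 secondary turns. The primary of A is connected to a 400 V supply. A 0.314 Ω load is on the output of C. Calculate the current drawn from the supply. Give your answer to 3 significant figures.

I_supply ≈ 1.48 A

After A: V = 400.00 × 233/2244 = 41.533 V.
After B: V = 41.533 × 369/1056 = 14.513 V.
After C: V = 14.513 × 1677/1788 = 13.612 V.
I_load = 13.612/0.314 = 43.350 A, so P_out = 13.612 × 43.350 = 590.08 W.
All ideal ⇒ P_in = P_out, so I_supply = 590.08/400 = 1.48 A.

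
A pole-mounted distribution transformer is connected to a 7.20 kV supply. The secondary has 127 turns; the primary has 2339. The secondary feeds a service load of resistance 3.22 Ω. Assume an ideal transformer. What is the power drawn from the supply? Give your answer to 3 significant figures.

P ≈ 47500 W

V_s = V_p × N_s/N_p = 7200 × 127/2339 = 390.94 V.
I_s = V_s/R = 390.94/3.22 = 121.41 A.
I_p = I_s × N_s/N_p = 121.41 × 127/2339 = 6.5921 A.
P = V_p I_p = 7200 × 6.5921 = 47500 W.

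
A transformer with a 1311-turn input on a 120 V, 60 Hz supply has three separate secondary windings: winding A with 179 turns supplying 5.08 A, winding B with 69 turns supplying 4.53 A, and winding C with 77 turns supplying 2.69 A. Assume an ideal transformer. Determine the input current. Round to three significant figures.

V_A = 120 × 179/1311 = 16.384 V; V_B = 120 × 69/1311 = 6.3158 V; V_C = 120 × 77/1311 = 7.0481 V.
P_out = V_A I_A + V_B I_B + V_C I_C = 16.384×5.08 + 6.3158×4.53 + 7.0481×2.69 = 83.233 + 28.611 + 18.959 = 130.80 W.
Ideal ⇒ P_in = P_out, so I_in = P_out/V_in = 130.80/120 = 1.09 A.

I_in ≈ 1.09 A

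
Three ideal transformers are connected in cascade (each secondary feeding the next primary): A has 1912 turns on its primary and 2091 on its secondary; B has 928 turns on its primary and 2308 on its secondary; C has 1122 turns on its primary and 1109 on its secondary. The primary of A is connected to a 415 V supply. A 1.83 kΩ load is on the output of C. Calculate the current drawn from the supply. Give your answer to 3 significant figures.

I_supply ≈ 1.64 A

Secondary of A: V = 415.00 × 2091/1912 = 453.85 V.
Secondary of B: V = 453.85 × 2308/928 = 1128.8 V.
Secondary of C: V = 1128.8 × 1109/1122 = 1115.7 V.
I_load = 1115.7/1830 = 0.60966 A, so P_out = 1115.7 × 0.60966 = 680.19 W.
All ideal ⇒ P_in = P_out, so I_supply = 680.19/415 = 1.64 A.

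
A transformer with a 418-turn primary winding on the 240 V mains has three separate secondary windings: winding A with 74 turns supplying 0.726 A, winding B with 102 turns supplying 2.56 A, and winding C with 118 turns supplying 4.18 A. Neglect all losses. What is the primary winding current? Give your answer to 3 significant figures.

I_p ≈ 1.93 A

V_A = 240 × 74/418 = 42.488 V; V_B = 240 × 102/418 = 58.565 V; V_C = 240 × 118/418 = 67.751 V.
P_out = V_A I_A + V_B I_B + V_C I_C = 42.488×0.726 + 58.565×2.56 + 67.751×4.18 = 30.846 + 149.93 + 283.20 = 463.97 W.
Ideal ⇒ P_in = P_out, so I_p = P_out/V_p = 463.97/240 = 1.93 A.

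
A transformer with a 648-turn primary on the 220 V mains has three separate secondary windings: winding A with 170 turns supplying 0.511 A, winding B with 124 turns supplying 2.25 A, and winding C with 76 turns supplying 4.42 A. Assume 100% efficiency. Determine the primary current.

V_A = 220 × 170/648 = 57.716 V; V_B = 220 × 124/648 = 42.099 V; V_C = 220 × 76/648 = 25.802 V.
P_out = V_A I_A + V_B I_B + V_C I_C = 57.716×0.511 + 42.099×2.25 + 25.802×4.42 = 29.493 + 94.722 + 114.05 = 238.26 W.
Ideal ⇒ P_in = P_out, so I_p = P_out/V_p = 238.26/220 = 1.08 A.

I_p ≈ 1.08 A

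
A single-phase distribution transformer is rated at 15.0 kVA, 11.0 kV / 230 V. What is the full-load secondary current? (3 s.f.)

I_s = S/V_s = 15000/230 = 65.2 A.

I_s ≈ 65.2 A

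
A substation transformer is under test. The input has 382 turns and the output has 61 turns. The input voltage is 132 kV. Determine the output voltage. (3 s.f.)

V_out ≈ 21100 V

V_out/V_in = N_out/N_in, so V_out = 132000 × 61/382 = 21100 V.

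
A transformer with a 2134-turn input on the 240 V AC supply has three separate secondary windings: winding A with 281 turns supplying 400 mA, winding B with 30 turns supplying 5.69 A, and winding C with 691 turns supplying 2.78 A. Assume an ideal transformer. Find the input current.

V_A = 240 × 281/2134 = 31.603 V; V_B = 240 × 30/2134 = 3.3739 V; V_C = 240 × 691/2134 = 77.713 V.
P_out = V_A I_A + V_B I_B + V_C I_C = 31.603×0.400 + 3.3739×5.69 + 77.713×2.78 = 12.641 + 19.198 + 216.04 = 247.88 W.
Ideal ⇒ P_in = P_out, so I_in = P_out/V_in = 247.88/240 = 1.03 A.

I_in ≈ 1.03 A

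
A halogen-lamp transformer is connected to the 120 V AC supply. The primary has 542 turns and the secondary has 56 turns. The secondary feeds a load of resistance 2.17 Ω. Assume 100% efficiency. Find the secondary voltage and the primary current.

V_s = V_p × N_s/N_p = 120 × 56/542 = 12.399 V.
I_s = V_s/R = 12.399/2.17 = 5.7136 A.
I_p = I_s × N_s/N_p = 5.7136 × 56/542 = 0.590 A.

V_s ≈ 12.4 V, I_p ≈ 0.590 A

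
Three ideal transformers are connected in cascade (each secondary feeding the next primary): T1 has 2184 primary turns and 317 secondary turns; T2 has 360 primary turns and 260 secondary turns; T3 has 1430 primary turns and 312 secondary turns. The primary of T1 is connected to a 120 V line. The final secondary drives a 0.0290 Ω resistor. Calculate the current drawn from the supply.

I_supply ≈ 2.16 A

After T1: V = 120.00 × 317/2184 = 17.418 V.
After T2: V = 17.418 × 260/360 = 12.579 V.
After T3: V = 12.579 × 312/1430 = 2.7446 V.
I_load = 2.7446/0.0290 = 94.641 A, so P_out = 2.7446 × 94.641 = 259.75 W.
All ideal ⇒ P_in = P_out, so I_supply = 259.75/120 = 2.16 A.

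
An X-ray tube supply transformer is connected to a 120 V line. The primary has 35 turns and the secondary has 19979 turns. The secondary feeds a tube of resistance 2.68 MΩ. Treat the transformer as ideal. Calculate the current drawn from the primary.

V_s = V_p × N_s/N_p = 120 × 19979/35 = 68499 V.
I_s = V_s/R = 68499/(2.68×10^6) = 0.025559 A.
For an ideal transformer I_p N_p = I_s N_s, so I_p = 0.025559 × 19979/35 = 14.6 A.

I_p ≈ 14.6 A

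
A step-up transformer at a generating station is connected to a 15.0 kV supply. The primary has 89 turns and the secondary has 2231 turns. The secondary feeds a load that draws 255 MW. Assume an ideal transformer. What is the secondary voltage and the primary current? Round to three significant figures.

V_s ≈ 376000 V, I_p ≈ 17000 A

V_s = V_p × N_s/N_p = 15000 × 2231/89 = 376010 V.
I_s = P/V_s = 2.55×10^8/376010 = 678.17 A.
I_p = I_s × N_s/N_p = 678.17 × 2231/89 = 17000 A.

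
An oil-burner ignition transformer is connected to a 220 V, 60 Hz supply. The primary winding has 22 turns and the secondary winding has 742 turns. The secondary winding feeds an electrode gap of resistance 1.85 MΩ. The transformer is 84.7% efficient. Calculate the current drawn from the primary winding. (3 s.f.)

V_s = 220 × 742/22 = 7420.0 V.
I_s = V_s/R = 7420.0/(1.85×10^6) = 0.0040108 A.
P_out = V_s I_s = 7420.0 × 0.0040108 = 29.760 W.
P_in = P_out/η = 29.760/0.847 = 35.136 W.
I_p = P_in/V_p = 35.136/220 = 0.160 A.

I_p ≈ 0.160 A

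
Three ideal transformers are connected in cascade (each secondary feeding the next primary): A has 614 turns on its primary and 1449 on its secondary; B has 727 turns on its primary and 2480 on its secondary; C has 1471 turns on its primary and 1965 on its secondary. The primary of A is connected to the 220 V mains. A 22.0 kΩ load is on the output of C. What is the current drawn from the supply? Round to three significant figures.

I_supply ≈ 1.16 A

Secondary of A: V = 220.00 × 1449/614 = 519.19 V.
Secondary of B: V = 519.19 × 2480/727 = 1771.1 V.
Secondary of C: V = 1771.1 × 1965/1471 = 2365.9 V.
I_load = 2365.9/22000 = 0.10754 A, so P_out = 2365.9 × 0.10754 = 254.42 W.
All ideal ⇒ P_in = P_out, so I_supply = 254.42/220 = 1.16 A.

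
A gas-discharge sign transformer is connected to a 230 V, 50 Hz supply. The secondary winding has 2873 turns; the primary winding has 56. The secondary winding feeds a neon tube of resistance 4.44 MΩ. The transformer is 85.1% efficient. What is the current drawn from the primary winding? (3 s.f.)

I_p ≈ 0.160 A

V_s = 230 × 2873/56 = 11800 V.
I_s = V_s/R = 11800/(4.44×10^6) = 0.0026576 A.
P_out = V_s I_s = 11800 × 0.0026576 = 31.359 W.
P_in = P_out/η = 31.359/0.851 = 36.850 W.
I_p = P_in/V_p = 36.850/230 = 0.160 A.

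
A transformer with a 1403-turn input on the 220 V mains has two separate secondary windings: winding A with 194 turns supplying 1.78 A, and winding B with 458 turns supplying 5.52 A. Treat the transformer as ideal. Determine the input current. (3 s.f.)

I_in ≈ 2.05 A

V_A = 220 × 194/1403 = 30.421 V; V_B = 220 × 458/1403 = 71.818 V.
P_out = V_A I_A + V_B I_B = 30.421×1.78 + 71.818×5.52 = 54.149 + 396.43 = 450.58 W.
Ideal ⇒ P_in = P_out, so I_in = P_out/V_in = 450.58/220 = 2.05 A.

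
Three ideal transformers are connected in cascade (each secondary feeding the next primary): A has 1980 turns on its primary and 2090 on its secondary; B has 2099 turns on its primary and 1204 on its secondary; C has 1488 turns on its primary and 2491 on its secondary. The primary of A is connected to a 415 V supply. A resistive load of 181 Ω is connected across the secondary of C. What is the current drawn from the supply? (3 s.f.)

I_supply ≈ 2.36 A

Secondary of A: V = 415.00 × 2090/1980 = 438.06 V.
Secondary of B: V = 438.06 × 1204/2099 = 251.27 V.
Secondary of C: V = 251.27 × 2491/1488 = 420.64 V.
I_load = 420.64/181 = 2.3240 A, so P_out = 420.64 × 2.3240 = 977.57 W.
All ideal ⇒ P_in = P_out, so I_supply = 977.57/415 = 2.36 A.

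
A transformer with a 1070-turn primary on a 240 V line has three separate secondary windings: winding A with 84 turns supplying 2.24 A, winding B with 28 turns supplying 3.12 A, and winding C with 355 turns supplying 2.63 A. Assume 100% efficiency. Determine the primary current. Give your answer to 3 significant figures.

V_A = 240 × 84/1070 = 18.841 V; V_B = 240 × 28/1070 = 6.2804 V; V_C = 240 × 355/1070 = 79.626 V.
P_out = V_A I_A + V_B I_B + V_C I_C = 18.841×2.24 + 6.2804×3.12 + 79.626×2.63 = 42.204 + 19.595 + 209.42 = 271.22 W.
Ideal ⇒ P_in = P_out, so I_p = P_out/V_p = 271.22/240 = 1.13 A.

I_p ≈ 1.13 A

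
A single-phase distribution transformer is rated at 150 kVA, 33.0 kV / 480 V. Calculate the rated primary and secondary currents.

I_p = S/V_p = 150000/33000 = 4.55 A.
I_s = S/V_s = 150000/480 = 312 A.

I_p ≈ 4.55 A, I_s ≈ 312 A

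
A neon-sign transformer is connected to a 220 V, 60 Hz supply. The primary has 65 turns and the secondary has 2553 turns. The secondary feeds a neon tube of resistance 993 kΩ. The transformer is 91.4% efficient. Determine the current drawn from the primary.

I_p ≈ 0.374 A

V_s = 220 × 2553/65 = 8640.9 V.
I_s = V_s/R = 8640.9/993000 = 0.0087018 A.
P_out = V_s I_s = 8640.9 × 0.0087018 = 75.192 W.
P_in = P_out/η = 75.192/0.914 = 82.267 W.
I_p = P_in/V_p = 82.267/220 = 0.374 A.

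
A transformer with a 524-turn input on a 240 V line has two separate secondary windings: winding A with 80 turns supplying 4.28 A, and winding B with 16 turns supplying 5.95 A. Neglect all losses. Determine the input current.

V_A = 240 × 80/524 = 36.641 V; V_B = 240 × 16/524 = 7.3282 V.
P_out = V_A I_A + V_B I_B = 36.641×4.28 + 7.3282×5.95 = 156.82 + 43.603 = 200.43 W.
Ideal ⇒ P_in = P_out, so I_in = P_out/V_in = 200.43/240 = 0.835 A.

I_in ≈ 0.835 A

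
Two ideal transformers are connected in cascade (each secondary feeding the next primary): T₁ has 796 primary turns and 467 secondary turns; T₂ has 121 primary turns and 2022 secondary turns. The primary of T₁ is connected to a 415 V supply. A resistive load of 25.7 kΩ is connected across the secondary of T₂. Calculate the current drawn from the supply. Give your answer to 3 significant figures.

After T₁: V = 415.00 × 467/796 = 243.47 V.
After T₂: V = 243.47 × 2022/121 = 4068.6 V.
I_load = 4068.6/25700 = 0.15831 A, so P_out = 4068.6 × 0.15831 = 644.11 W.
All ideal ⇒ P_in = P_out, so I_supply = 644.11/415 = 1.55 A.

I_supply ≈ 1.55 A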